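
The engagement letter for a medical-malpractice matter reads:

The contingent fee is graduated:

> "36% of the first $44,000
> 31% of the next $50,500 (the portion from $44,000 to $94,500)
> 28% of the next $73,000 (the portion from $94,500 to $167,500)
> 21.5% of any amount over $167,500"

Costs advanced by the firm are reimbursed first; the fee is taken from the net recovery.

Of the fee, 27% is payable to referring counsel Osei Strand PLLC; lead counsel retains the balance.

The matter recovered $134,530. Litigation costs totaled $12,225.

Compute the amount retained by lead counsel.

Fee base (net of costs): $134,530 − $12,225 = $122,305
First $44,000 at 36% = $15,840.00
Next $50,500 at 31% = $15,655.00
Remaining $27,805 at 28% = $7,785.40
Fee: $15,840.00 + $15,655.00 + $7,785.40 = $39,280.40
Referral share: 27% of $39,280.40 = $10,605.71; lead counsel retains $39,280.40 − $10,605.71 = $28,674.69.

$28,674.69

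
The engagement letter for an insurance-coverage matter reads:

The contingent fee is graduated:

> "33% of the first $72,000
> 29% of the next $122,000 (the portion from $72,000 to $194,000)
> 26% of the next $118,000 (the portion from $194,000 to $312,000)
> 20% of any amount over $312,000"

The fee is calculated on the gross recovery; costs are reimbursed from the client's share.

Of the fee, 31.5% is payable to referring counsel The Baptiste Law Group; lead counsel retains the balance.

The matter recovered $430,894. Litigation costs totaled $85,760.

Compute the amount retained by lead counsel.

Fee base is the gross recovery, $430,894; costs are reimbursed separately.
First $72,000 at 33% = $23,760.00
Next $122,000 at 29% = $35,380.00
Next $118,000 at 26% = $30,680.00
Remaining $118,894 at 20% = $23,778.80
Fee: $23,760.00 + $35,380.00 + $30,680.00 + $23,778.80 = $113,598.80
Referral share: 31.5% of $113,598.80 = $35,783.62; lead counsel retains $113,598.80 − $35,783.62 = $77,815.18.

$77,815.18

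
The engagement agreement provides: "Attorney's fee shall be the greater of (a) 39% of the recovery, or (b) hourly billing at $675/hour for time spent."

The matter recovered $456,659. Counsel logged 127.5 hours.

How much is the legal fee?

$178,097.01

(a) 39% of $456,659 = $178,097.01
(b) 127.5 × $675 = $86,062.50
The greater is (a): $178,097.01.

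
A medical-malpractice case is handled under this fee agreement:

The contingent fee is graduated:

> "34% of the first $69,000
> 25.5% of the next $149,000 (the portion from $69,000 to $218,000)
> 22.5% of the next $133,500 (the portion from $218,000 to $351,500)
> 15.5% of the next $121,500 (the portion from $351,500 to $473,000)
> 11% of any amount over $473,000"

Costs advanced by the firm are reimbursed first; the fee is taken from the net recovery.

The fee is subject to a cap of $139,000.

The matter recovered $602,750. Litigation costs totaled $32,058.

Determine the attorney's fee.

$121,071.12

Fee base (net of costs): $602,750 − $32,058 = $570,692
First $69,000 at 34% = $23,460.00
Next $149,000 at 25.5% = $37,995.00
Next $133,500 at 22.5% = $30,037.50
Next $121,500 at 15.5% = $18,832.50
Remaining $97,692 at 11% = $10,746.12
Fee: $23,460.00 + $37,995.00 + $30,037.50 + $18,832.50 + $10,746.12 = $121,071.12
$121,071.12 is under the $139,000 cap.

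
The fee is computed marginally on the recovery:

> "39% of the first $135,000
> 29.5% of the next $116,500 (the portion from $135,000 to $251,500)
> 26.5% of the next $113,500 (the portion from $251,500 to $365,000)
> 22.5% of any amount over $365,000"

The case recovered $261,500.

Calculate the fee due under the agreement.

First $135,000 at 39% = $52,650.00
Next $116,500 at 29.5% = $34,367.50
Remaining $10,000 at 26.5% = $2,650.00
Fee: $52,650.00 + $34,367.50 + $2,650.00 = $89,667.50

$89,667.50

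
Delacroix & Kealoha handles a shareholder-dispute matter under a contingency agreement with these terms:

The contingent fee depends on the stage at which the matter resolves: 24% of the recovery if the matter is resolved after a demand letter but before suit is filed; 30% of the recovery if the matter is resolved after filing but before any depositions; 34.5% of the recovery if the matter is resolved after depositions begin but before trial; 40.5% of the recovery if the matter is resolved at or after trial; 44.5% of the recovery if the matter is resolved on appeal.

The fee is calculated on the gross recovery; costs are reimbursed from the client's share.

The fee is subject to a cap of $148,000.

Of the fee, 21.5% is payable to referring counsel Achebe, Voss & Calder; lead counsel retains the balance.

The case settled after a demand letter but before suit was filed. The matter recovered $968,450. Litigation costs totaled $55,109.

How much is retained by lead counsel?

$116,180.00

Fee base is the gross recovery, $968,450; costs are reimbursed separately.
The matter settled after a demand letter but before suit was filed, so the 24% rate applies.
$968,450 × 24% = $232,428.00
$232,428.00 exceeds the $148,000 cap, so the fee is capped at $148,000.00.
Referral share: 21.5% of $148,000.00 = $31,820.00; lead counsel retains $148,000.00 − $31,820.00 = $116,180.00.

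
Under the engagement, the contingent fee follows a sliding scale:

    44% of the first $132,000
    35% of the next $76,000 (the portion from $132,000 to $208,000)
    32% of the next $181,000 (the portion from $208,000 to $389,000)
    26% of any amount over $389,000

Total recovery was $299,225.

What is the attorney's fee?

First $132,000 at 44% = $58,080.00
Next $76,000 at 35% = $26,600.00
Remaining $91,225 at 32% = $29,192.00
Fee: $58,080.00 + $26,600.00 + $29,192.00 = $113,872.00

$113,872.00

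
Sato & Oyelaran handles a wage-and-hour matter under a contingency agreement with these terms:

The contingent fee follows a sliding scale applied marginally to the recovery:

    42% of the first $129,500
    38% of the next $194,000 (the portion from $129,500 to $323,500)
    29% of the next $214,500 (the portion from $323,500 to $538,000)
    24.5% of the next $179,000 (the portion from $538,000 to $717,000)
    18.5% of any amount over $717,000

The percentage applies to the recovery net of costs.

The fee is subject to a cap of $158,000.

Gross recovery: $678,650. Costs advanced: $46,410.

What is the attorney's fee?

Fee base (net of costs): $678,650 − $46,410 = $632,240
First $129,500 at 42% = $54,390.00
Next $194,000 at 38% = $73,720.00
Next $214,500 at 29% = $62,205.00
Remaining $94,240 at 24.5% = $23,088.80
Fee: $54,390.00 + $73,720.00 + $62,205.00 + $23,088.80 = $213,403.80
$213,403.80 exceeds the $158,000 cap, so the fee is capped at $158,000.00.

$158,000.00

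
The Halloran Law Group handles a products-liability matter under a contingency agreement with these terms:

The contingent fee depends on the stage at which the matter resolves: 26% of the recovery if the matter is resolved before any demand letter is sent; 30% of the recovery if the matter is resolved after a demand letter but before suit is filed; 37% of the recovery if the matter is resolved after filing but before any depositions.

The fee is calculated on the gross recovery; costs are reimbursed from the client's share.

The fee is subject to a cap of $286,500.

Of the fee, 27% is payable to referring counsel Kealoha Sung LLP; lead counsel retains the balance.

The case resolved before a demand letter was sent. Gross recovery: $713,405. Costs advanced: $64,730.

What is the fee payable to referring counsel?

Fee base is the gross recovery, $713,405; costs are reimbursed separately.
The matter resolved before a demand letter was sent, so the 26% rate applies.
$713,405 × 26% = $185,485.30
$185,485.30 is under the $286,500 cap.
Referral share: 27% of $185,485.30 = $50,081.03; lead counsel retains $185,485.30 − $50,081.03 = $135,404.27.

$50,081.03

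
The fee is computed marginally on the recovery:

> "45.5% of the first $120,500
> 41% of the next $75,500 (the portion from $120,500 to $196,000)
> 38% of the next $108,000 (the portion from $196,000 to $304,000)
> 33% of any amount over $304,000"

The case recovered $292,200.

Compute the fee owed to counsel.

First $120,500 at 45.5% = $54,827.50
Next $75,500 at 41% = $30,955.00
Remaining $96,200 at 38% = $36,556.00
Fee: $54,827.50 + $30,955.00 + $36,556.00 = $122,338.50

$122,338.50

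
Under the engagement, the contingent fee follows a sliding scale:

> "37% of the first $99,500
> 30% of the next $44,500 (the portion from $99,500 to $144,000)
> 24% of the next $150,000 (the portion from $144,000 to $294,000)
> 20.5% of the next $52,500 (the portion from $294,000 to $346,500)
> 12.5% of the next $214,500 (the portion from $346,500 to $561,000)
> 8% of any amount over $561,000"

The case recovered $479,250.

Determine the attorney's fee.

First $99,500 at 37% = $36,815.00
Next $44,500 at 30% = $13,350.00
Next $150,000 at 24% = $36,000.00
Next $52,500 at 20.5% = $10,762.50
Remaining $132,750 at 12.5% = $16,593.75
Fee: $36,815.00 + $13,350.00 + $36,000.00 + $10,762.50 + $16,593.75 = $113,521.25

$113,521.25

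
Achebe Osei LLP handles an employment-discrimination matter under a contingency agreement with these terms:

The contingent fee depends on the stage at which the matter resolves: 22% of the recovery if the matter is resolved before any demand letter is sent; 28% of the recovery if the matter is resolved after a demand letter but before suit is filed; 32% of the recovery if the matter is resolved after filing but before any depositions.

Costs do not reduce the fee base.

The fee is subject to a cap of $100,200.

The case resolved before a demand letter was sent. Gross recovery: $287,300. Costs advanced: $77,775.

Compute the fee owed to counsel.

Fee base is the gross recovery, $287,300; costs are reimbursed separately.
The matter resolved before a demand letter was sent, so the 22% rate applies.
$287,300 × 22% = $63,206.00
$63,206.00 is under the $100,200 cap.

$63,206.00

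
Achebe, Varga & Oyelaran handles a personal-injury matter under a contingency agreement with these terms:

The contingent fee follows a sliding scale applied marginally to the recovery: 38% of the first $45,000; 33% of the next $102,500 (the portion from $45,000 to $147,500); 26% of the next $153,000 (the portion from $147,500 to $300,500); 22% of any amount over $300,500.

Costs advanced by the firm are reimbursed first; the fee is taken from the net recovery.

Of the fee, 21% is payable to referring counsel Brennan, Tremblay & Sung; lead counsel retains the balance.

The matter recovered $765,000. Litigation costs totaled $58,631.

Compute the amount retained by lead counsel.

$142,196.98

Fee base (net of costs): $765,000 − $58,631 = $706,369
First $45,000 at 38% = $17,100.00
Next $102,500 at 33% = $33,825.00
Next $153,000 at 26% = $39,780.00
Remaining $405,869 at 22% = $89,291.18
Fee: $17,100.00 + $33,825.00 + $39,780.00 + $89,291.18 = $179,996.18
Referral share: 21% of $179,996.18 = $37,799.20; lead counsel retains $179,996.18 − $37,799.20 = $142,196.98.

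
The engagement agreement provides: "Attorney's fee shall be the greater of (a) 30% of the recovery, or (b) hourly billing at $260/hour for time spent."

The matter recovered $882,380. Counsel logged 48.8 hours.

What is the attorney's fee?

$264,714.00

(a) 30% of $882,380 = $264,714.00
(b) 48.8 × $260 = $12,688.00
The greater is (a): $264,714.00.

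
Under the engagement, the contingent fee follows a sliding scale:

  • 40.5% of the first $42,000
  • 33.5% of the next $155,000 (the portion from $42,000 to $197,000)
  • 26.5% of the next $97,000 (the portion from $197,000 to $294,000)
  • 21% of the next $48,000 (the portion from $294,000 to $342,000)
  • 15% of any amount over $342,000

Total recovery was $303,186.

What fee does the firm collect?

$96,569.06

First $42,000 at 40.5% = $17,010.00
Next $155,000 at 33.5% = $51,925.00
Next $97,000 at 26.5% = $25,705.00
Remaining $9,186 at 21% = $1,929.06
Fee: $17,010.00 + $51,925.00 + $25,705.00 + $1,929.06 = $96,569.06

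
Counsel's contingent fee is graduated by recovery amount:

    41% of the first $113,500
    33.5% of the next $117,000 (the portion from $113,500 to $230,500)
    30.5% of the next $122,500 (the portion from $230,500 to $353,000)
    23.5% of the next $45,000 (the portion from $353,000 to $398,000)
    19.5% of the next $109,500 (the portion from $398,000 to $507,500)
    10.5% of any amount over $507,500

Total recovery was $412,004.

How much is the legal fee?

$136,398.28

First $113,500 at 41% = $46,535.00
Next $117,000 at 33.5% = $39,195.00
Next $122,500 at 30.5% = $37,362.50
Next $45,000 at 23.5% = $10,575.00
Remaining $14,004 at 19.5% = $2,730.78
Fee: $46,535.00 + $39,195.00 + $37,362.50 + $10,575.00 + $2,730.78 = $136,398.28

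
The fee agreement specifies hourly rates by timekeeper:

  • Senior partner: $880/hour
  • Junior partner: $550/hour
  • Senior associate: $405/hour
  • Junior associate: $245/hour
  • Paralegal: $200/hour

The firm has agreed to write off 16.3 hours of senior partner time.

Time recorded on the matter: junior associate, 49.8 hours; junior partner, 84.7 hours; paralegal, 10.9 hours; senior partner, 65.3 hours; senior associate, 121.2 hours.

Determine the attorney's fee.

Senior partner: 65.3 × $880 = $57,464.00
Junior partner: 84.7 × $550 = $46,585.00
Senior associate: 121.2 × $405 = $49,086.00
Junior associate: 49.8 × $245 = $12,201.00
Paralegal: 10.9 × $200 = $2,180.00
Subtotal: $167,516.00
Write-off: 16.3 × $880 = $14,344.00
Total: $167,516.00 − $14,344.00 = $153,172.00

$153,172.00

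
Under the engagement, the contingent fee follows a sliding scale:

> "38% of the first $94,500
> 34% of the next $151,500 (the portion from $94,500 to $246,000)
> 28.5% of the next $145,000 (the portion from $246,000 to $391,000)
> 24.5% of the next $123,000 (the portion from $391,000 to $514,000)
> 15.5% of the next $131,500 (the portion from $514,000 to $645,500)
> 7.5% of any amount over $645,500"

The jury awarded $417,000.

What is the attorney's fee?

$135,115.00

First $94,500 at 38% = $35,910.00
Next $151,500 at 34% = $51,510.00
Next $145,000 at 28.5% = $41,325.00
Remaining $26,000 at 24.5% = $6,370.00
Fee: $35,910.00 + $51,510.00 + $41,325.00 + $6,370.00 = $135,115.00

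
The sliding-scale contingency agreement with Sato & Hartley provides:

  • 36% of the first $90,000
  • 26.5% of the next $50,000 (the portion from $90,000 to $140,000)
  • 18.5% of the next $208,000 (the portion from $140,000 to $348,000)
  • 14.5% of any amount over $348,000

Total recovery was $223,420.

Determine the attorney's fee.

$61,082.70

First $90,000 at 36% = $32,400.00
Next $50,000 at 26.5% = $13,250.00
Remaining $83,420 at 18.5% = $15,432.70
Fee: $32,400.00 + $13,250.00 + $15,432.70 = $61,082.70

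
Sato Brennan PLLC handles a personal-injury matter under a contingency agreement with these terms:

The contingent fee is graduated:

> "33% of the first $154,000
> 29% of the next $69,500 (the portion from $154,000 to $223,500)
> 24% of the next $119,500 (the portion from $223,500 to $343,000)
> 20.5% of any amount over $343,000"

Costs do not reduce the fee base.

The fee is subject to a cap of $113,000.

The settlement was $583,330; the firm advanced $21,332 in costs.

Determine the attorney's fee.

Fee base is the gross recovery, $583,330; costs are reimbursed separately.
First $154,000 at 33% = $50,820.00
Next $69,500 at 29% = $20,155.00
Next $119,500 at 24% = $28,680.00
Remaining $240,330 at 20.5% = $49,267.65
Fee: $50,820.00 + $20,155.00 + $28,680.00 + $49,267.65 = $148,922.65
$148,922.65 exceeds the $113,000 cap, so the fee is capped at $113,000.00.

$113,000.00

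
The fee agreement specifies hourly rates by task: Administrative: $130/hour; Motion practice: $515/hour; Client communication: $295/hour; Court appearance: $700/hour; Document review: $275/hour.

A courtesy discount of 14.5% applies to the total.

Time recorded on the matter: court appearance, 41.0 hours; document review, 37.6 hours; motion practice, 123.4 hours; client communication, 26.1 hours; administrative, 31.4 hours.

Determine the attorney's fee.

Administrative: 31.4 × $130 = $4,082.00
Motion practice: 123.4 × $515 = $63,551.00
Client communication: 26.1 × $295 = $7,699.50
Court appearance: 41.0 × $700 = $28,700.00
Document review: 37.6 × $275 = $10,340.00
Subtotal: $114,372.50
Less 14.5% discount: −$16,584.01
Total: $114,372.50 − $16,584.01 = $97,788.49

$97,788.49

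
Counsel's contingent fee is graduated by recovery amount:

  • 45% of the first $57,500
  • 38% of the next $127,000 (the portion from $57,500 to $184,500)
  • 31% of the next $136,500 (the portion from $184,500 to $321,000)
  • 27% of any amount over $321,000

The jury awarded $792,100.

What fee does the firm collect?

First $57,500 at 45% = $25,875.00
Next $127,000 at 38% = $48,260.00
Next $136,500 at 31% = $42,315.00
Remaining $471,100 at 27% = $127,197.00
Fee: $25,875.00 + $48,260.00 + $42,315.00 + $127,197.00 = $243,647.00

$243,647.00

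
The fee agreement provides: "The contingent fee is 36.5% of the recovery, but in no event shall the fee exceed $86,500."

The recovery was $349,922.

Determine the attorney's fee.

36.5% of $349,922 = $127,721.53
That exceeds the $86,500 cap, so the fee is capped at $86,500.

$86,500.00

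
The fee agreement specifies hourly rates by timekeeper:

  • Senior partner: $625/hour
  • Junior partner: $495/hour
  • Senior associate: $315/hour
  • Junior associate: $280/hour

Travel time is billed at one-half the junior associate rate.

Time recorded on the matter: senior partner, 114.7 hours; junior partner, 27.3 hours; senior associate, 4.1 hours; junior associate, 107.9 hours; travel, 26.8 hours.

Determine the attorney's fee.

Senior partner: 114.7 × $625 = $71,687.50
Junior partner: 27.3 × $495 = $13,513.50
Senior associate: 4.1 × $315 = $1,291.50
Junior associate: 107.9 × $280 = $30,212.00
Subtotal: $71,687.50 + $13,513.50 + $1,291.50 + $30,212.00 = $116,704.50
Travel: 26.8 × ($280 ÷ 2) = 26.8 × $140.00 = $3,752.00
Total: $116,704.50 + $3,752.00 = $120,456.50

$120,456.50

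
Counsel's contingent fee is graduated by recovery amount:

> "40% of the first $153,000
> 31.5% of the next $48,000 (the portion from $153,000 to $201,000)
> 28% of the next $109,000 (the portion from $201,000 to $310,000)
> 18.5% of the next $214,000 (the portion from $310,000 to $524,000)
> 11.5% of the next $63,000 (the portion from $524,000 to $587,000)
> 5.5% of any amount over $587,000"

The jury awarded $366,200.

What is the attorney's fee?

First $153,000 at 40% = $61,200.00
Next $48,000 at 31.5% = $15,120.00
Next $109,000 at 28% = $30,520.00
Remaining $56,200 at 18.5% = $10,397.00
Fee: $61,200.00 + $15,120.00 + $30,520.00 + $10,397.00 = $117,237.00

$117,237.00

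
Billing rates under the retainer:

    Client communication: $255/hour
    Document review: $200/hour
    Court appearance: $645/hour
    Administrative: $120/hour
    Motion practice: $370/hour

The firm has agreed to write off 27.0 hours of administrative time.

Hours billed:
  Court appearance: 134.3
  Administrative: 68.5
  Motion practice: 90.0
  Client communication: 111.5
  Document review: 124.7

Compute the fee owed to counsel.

Client communication: 111.5 × $255 = $28,432.50
Document review: 124.7 × $200 = $24,940.00
Court appearance: 134.3 × $645 = $86,623.50
Administrative: 68.5 × $120 = $8,220.00
Motion practice: 90.0 × $370 = $33,300.00
Subtotal: $181,516.00
Write-off: 27.0 × $120 = $3,240.00
Total: $181,516.00 − $3,240.00 = $178,276.00

$178,276.00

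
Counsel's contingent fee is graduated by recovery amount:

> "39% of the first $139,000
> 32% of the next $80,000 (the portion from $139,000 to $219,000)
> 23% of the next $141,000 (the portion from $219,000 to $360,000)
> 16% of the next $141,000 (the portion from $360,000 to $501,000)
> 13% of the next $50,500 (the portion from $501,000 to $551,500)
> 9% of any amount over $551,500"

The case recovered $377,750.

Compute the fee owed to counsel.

First $139,000 at 39% = $54,210.00
Next $80,000 at 32% = $25,600.00
Next $141,000 at 23% = $32,430.00
Remaining $17,750 at 16% = $2,840.00
Fee: $54,210.00 + $25,600.00 + $32,430.00 + $2,840.00 = $115,080.00

$115,080.00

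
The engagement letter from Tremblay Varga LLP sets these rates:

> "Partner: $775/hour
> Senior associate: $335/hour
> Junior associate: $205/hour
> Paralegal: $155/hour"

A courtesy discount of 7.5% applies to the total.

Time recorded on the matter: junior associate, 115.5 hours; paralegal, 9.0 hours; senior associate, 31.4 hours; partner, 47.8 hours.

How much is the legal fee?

Partner: 47.8 × $775 = $37,045.00
Senior associate: 31.4 × $335 = $10,519.00
Junior associate: 115.5 × $205 = $23,677.50
Paralegal: 9.0 × $155 = $1,395.00
Subtotal: $72,636.50
Less 7.5% discount: −$5,447.74
Total: $72,636.50 − $5,447.74 = $67,188.76

$67,188.76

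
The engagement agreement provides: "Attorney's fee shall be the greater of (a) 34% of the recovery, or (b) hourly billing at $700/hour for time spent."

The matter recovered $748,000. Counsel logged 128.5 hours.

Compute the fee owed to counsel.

$254,320.00

(a) 34% of $748,000 = $254,320.00
(b) 128.5 × $700 = $89,950.00
The greater is (a): $254,320.00.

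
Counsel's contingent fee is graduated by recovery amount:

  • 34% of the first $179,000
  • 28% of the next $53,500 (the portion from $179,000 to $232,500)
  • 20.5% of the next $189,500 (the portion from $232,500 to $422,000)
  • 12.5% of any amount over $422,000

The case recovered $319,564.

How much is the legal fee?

$93,688.12

First $179,000 at 34% = $60,860.00
Next $53,500 at 28% = $14,980.00
Remaining $87,064 at 20.5% = $17,848.12
Fee: $60,860.00 + $14,980.00 + $17,848.12 = $93,688.12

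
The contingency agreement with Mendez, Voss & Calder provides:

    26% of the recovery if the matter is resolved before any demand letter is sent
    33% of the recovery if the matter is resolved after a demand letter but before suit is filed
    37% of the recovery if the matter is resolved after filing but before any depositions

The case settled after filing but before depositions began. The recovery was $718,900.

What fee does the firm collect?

The matter settled after filing but before depositions began, so the 37% rate applies.
$718,900 × 37% = $265,993.00

$265,993.00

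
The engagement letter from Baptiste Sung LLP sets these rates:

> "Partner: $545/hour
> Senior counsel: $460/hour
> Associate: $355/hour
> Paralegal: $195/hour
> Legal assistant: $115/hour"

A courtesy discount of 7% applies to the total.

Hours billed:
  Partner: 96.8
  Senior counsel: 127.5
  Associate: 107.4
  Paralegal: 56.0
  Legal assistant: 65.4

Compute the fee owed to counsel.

Partner: 96.8 × $545 = $52,756.00
Senior counsel: 127.5 × $460 = $58,650.00
Associate: 107.4 × $355 = $38,127.00
Paralegal: 56.0 × $195 = $10,920.00
Legal assistant: 65.4 × $115 = $7,521.00
Subtotal: $167,974.00
Less 7% discount: −$11,758.18
Total: $167,974.00 − $11,758.18 = $156,215.82

$156,215.82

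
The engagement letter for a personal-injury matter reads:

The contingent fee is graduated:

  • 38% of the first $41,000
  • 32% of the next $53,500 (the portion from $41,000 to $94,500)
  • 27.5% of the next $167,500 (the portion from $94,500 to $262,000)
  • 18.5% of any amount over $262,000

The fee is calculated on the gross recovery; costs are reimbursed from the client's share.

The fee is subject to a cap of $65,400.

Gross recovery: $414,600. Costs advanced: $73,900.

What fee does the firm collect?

Fee base is the gross recovery, $414,600; costs are reimbursed separately.
First $41,000 at 38% = $15,580.00
Next $53,500 at 32% = $17,120.00
Next $167,500 at 27.5% = $46,062.50
Remaining $152,600 at 18.5% = $28,231.00
Fee: $15,580.00 + $17,120.00 + $46,062.50 + $28,231.00 = $106,993.50
$106,993.50 exceeds the $65,400 cap, so the fee is capped at $65,400.00.

$65,400.00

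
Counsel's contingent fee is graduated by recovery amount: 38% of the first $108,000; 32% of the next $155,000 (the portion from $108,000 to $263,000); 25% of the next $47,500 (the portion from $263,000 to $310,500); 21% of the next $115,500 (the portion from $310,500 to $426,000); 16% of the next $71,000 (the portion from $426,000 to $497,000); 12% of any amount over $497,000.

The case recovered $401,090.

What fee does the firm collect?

First $108,000 at 38% = $41,040.00
Next $155,000 at 32% = $49,600.00
Next $47,500 at 25% = $11,875.00
Remaining $90,590 at 21% = $19,023.90
Fee: $41,040.00 + $49,600.00 + $11,875.00 + $19,023.90 = $121,538.90

$121,538.90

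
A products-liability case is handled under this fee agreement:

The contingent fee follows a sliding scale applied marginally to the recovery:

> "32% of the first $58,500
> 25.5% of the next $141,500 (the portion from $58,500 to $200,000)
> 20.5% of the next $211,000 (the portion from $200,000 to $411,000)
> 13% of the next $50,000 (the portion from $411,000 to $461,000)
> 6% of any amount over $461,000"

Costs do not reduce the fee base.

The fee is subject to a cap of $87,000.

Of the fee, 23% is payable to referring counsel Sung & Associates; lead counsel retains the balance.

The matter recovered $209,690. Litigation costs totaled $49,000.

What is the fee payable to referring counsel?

Fee base is the gross recovery, $209,690; costs are reimbursed separately.
First $58,500 at 32% = $18,720.00
Next $141,500 at 25.5% = $36,082.50
Remaining $9,690 at 20.5% = $1,986.45
Fee: $18,720.00 + $36,082.50 + $1,986.45 = $56,788.95
$56,788.95 is under the $87,000 cap.
Referral share: 23% of $56,788.95 = $13,061.46; lead counsel retains $56,788.95 − $13,061.46 = $43,727.49.

$13,061.46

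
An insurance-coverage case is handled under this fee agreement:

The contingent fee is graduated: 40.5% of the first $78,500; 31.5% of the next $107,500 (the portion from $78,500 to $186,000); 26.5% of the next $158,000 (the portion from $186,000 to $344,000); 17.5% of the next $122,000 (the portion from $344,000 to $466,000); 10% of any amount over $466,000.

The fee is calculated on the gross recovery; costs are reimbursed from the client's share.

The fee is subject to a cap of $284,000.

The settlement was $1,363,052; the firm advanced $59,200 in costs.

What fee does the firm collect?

Fee base is the gross recovery, $1,363,052; costs are reimbursed separately.
First $78,500 at 40.5% = $31,792.50
Next $107,500 at 31.5% = $33,862.50
Next $158,000 at 26.5% = $41,870.00
Next $122,000 at 17.5% = $21,350.00
Remaining $897,052 at 10% = $89,705.20
Fee: $31,792.50 + $33,862.50 + $41,870.00 + $21,350.00 + $89,705.20 = $218,580.20
$218,580.20 is under the $284,000 cap.

$218,580.20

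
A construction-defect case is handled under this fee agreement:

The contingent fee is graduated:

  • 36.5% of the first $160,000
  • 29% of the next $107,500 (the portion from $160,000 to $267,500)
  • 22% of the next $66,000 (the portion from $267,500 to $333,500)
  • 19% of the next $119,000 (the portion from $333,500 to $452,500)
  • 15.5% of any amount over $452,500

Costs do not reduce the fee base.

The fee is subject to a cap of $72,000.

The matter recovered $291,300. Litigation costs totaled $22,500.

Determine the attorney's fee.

$72,000.00

Fee base is the gross recovery, $291,300; costs are reimbursed separately.
First $160,000 at 36.5% = $58,400.00
Next $107,500 at 29% = $31,175.00
Remaining $23,800 at 22% = $5,236.00
Fee: $58,400.00 + $31,175.00 + $5,236.00 = $94,811.00
$94,811.00 exceeds the $72,000 cap, so the fee is capped at $72,000.00.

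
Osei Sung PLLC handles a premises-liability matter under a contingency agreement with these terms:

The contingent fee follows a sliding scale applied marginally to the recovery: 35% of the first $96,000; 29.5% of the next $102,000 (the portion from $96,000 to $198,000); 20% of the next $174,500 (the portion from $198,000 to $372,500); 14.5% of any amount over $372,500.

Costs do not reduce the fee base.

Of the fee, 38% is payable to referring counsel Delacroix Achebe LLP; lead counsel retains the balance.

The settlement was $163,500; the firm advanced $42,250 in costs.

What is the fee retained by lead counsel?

$33,177.75

Fee base is the gross recovery, $163,500; costs are reimbursed separately.
First $96,000 at 35% = $33,600.00
Remaining $67,500 at 29.5% = $19,912.50
Fee: $33,600.00 + $19,912.50 = $53,512.50
Referral share: 38% of $53,512.50 = $20,334.75; lead counsel retains $53,512.50 − $20,334.75 = $33,177.75.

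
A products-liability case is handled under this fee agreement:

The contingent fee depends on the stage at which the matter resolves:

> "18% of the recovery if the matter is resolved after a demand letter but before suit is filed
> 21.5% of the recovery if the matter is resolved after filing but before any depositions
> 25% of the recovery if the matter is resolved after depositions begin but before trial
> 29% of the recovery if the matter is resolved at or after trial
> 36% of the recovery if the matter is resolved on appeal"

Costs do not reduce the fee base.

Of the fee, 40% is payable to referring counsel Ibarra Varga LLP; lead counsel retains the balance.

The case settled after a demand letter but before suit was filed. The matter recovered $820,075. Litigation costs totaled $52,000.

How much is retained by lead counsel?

Fee base is the gross recovery, $820,075; costs are reimbursed separately.
The matter settled after a demand letter but before suit was filed, so the 18% rate applies.
$820,075 × 18% = $147,613.50
Referral share: 40% of $147,613.50 = $59,045.40; lead counsel retains $147,613.50 − $59,045.40 = $88,568.10.

$88,568.10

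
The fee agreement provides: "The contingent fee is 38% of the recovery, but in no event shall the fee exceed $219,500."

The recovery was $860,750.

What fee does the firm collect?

38% of $860,750 = $327,085.00
That exceeds the $219,500 cap, so the fee is capped at $219,500.

$219,500.00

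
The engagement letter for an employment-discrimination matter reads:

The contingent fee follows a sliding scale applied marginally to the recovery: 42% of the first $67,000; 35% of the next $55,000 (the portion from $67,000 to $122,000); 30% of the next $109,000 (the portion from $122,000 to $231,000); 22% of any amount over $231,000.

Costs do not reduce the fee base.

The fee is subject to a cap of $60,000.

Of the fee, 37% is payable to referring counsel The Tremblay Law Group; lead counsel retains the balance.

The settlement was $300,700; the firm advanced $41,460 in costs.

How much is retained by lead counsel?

$37,800.00

Fee base is the gross recovery, $300,700; costs are reimbursed separately.
First $67,000 at 42% = $28,140.00
Next $55,000 at 35% = $19,250.00
Next $109,000 at 30% = $32,700.00
Remaining $69,700 at 22% = $15,334.00
Fee: $28,140.00 + $19,250.00 + $32,700.00 + $15,334.00 = $95,424.00
$95,424.00 exceeds the $60,000 cap, so the fee is capped at $60,000.00.
Referral share: 37% of $60,000.00 = $22,200.00; lead counsel retains $60,000.00 − $22,200.00 = $37,800.00.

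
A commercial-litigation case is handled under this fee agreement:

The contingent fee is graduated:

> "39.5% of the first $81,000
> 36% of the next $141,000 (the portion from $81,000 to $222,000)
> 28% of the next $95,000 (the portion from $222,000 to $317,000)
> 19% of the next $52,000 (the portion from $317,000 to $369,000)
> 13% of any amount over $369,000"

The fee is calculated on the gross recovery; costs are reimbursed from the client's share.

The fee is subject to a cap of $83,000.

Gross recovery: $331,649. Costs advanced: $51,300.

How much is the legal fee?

Fee base is the gross recovery, $331,649; costs are reimbursed separately.
First $81,000 at 39.5% = $31,995.00
Next $141,000 at 36% = $50,760.00
Next $95,000 at 28% = $26,600.00
Remaining $14,649 at 19% = $2,783.31
Fee: $31,995.00 + $50,760.00 + $26,600.00 + $2,783.31 = $112,138.31
$112,138.31 exceeds the $83,000 cap, so the fee is capped at $83,000.00.

$83,000.00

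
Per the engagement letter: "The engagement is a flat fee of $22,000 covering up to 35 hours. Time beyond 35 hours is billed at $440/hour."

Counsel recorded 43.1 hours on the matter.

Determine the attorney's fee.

$25,564.00

Flat fee: $22,000.00
Excess hours: 43.1 − 35 = 8.1
Overrun: 8.1 × $440 = $3,564.00
Total: $22,000.00 + $3,564.00 = $25,564.00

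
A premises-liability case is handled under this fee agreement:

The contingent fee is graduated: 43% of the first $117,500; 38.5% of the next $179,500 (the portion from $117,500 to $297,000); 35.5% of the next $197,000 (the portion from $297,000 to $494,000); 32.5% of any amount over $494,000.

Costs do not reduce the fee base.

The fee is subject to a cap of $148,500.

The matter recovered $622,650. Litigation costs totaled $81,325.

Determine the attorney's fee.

Fee base is the gross recovery, $622,650; costs are reimbursed separately.
First $117,500 at 43% = $50,525.00
Next $179,500 at 38.5% = $69,107.50
Next $197,000 at 35.5% = $69,935.00
Remaining $128,650 at 32.5% = $41,811.25
Fee: $50,525.00 + $69,107.50 + $69,935.00 + $41,811.25 = $231,378.75
$231,378.75 exceeds the $148,500 cap, so the fee is capped at $148,500.00.

$148,500.00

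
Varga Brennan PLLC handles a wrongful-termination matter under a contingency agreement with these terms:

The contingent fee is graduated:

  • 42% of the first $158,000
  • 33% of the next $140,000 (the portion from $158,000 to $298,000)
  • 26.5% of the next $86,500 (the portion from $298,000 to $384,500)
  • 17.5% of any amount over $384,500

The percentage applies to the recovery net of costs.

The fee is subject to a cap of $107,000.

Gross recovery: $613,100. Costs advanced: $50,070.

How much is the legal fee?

$107,000.00

Fee base (net of costs): $613,100 − $50,070 = $563,030
First $158,000 at 42% = $66,360.00
Next $140,000 at 33% = $46,200.00
Next $86,500 at 26.5% = $22,922.50
Remaining $178,530 at 17.5% = $31,242.75
Fee: $66,360.00 + $46,200.00 + $22,922.50 + $31,242.75 = $166,725.25
$166,725.25 exceeds the $107,000 cap, so the fee is capped at $107,000.00.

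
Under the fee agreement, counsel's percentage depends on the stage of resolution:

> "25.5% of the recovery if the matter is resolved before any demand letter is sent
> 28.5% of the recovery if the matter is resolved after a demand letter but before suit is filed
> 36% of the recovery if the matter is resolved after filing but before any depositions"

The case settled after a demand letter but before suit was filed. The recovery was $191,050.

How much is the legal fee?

$54,449.25

The matter settled after a demand letter but before suit was filed, so the 28.5% rate applies.
$191,050 × 28.5% = $54,449.25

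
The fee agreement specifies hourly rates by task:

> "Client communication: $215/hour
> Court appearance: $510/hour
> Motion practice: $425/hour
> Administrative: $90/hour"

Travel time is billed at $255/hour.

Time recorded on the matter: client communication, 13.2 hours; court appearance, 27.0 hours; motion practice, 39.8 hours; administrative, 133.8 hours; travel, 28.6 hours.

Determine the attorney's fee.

Client communication: 13.2 × $215 = $2,838.00
Court appearance: 27.0 × $510 = $13,770.00
Motion practice: 39.8 × $425 = $16,915.00
Administrative: 133.8 × $90 = $12,042.00
Subtotal: $2,838.00 + $13,770.00 + $16,915.00 + $12,042.00 = $45,565.00
Travel: 28.6 × $255 = $7,293.00
Total: $45,565.00 + $7,293.00 = $52,858.00

$52,858.00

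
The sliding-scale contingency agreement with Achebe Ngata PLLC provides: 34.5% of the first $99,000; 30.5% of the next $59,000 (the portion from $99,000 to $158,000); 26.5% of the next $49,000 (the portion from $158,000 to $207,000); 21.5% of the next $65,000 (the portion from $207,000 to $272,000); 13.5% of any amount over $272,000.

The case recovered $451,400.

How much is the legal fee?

First $99,000 at 34.5% = $34,155.00
Next $59,000 at 30.5% = $17,995.00
Next $49,000 at 26.5% = $12,985.00
Next $65,000 at 21.5% = $13,975.00
Remaining $179,400 at 13.5% = $24,219.00
Fee: $34,155.00 + $17,995.00 + $12,985.00 + $13,975.00 + $24,219.00 = $103,329.00

$103,329.00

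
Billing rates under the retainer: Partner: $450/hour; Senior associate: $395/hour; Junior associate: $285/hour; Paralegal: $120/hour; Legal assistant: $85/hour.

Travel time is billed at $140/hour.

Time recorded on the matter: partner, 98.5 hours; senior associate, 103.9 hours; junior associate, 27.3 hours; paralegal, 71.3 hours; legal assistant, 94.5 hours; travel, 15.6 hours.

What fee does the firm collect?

$111,918.50

Partner: 98.5 × $450 = $44,325.00
Senior associate: 103.9 × $395 = $41,040.50
Junior associate: 27.3 × $285 = $7,780.50
Paralegal: 71.3 × $120 = $8,556.00
Legal assistant: 94.5 × $85 = $8,032.50
Subtotal: $44,325.00 + $41,040.50 + $7,780.50 + $8,556.00 + $8,032.50 = $109,734.50
Travel: 15.6 × $140 = $2,184.00
Total: $109,734.50 + $2,184.00 = $111,918.50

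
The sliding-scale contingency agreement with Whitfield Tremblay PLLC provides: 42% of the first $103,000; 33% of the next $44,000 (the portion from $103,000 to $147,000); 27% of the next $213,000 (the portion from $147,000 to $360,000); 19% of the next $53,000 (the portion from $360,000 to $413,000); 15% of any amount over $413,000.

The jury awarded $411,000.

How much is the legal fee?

$124,980.00

First $103,000 at 42% = $43,260.00
Next $44,000 at 33% = $14,520.00
Next $213,000 at 27% = $57,510.00
Remaining $51,000 at 19% = $9,690.00
Fee: $43,260.00 + $14,520.00 + $57,510.00 + $9,690.00 = $124,980.00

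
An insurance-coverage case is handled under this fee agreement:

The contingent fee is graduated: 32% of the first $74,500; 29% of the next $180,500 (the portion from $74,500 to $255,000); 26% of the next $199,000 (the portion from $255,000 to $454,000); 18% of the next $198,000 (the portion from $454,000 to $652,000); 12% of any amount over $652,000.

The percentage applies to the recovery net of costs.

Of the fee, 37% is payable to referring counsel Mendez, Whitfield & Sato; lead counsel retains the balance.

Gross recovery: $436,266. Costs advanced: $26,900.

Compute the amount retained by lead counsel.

$73,281.70

Fee base (net of costs): $436,266 − $26,900 = $409,366
First $74,500 at 32% = $23,840.00
Next $180,500 at 29% = $52,345.00
Remaining $154,366 at 26% = $40,135.16
Fee: $23,840.00 + $52,345.00 + $40,135.16 = $116,320.16
Referral share: 37% of $116,320.16 = $43,038.46; lead counsel retains $116,320.16 − $43,038.46 = $73,281.70.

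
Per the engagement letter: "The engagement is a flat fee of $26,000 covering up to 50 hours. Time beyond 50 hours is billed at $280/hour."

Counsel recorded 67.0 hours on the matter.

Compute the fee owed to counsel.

Flat fee: $26,000.00
Excess hours: 67.0 − 50 = 17.0
Overrun: 17.0 × $280 = $4,760.00
Total: $26,000.00 + $4,760.00 = $30,760.00

$30,760.00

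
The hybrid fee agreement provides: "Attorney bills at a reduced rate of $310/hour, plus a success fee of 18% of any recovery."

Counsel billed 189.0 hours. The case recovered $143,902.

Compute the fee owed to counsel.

Hourly: 189.0 × $310 = $58,590.00
Success fee: 18% of $143,902 = $25,902.36
Total: $58,590.00 + $25,902.36 = $84,492.36

$84,492.36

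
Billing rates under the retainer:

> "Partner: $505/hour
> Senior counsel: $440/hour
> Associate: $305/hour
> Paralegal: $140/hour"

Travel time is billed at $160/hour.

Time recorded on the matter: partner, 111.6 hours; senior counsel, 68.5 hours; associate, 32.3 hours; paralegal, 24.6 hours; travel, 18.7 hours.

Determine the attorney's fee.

Partner: 111.6 × $505 = $56,358.00
Senior counsel: 68.5 × $440 = $30,140.00
Associate: 32.3 × $305 = $9,851.50
Paralegal: 24.6 × $140 = $3,444.00
Subtotal: $56,358.00 + $30,140.00 + $9,851.50 + $3,444.00 = $99,793.50
Travel: 18.7 × $160 = $2,992.00
Total: $99,793.50 + $2,992.00 = $102,785.50

$102,785.50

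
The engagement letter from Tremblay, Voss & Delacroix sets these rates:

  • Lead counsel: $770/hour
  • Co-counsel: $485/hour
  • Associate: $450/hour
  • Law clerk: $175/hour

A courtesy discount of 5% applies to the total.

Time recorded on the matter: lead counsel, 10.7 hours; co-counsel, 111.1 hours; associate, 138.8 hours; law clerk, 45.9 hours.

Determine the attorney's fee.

$125,984.25

Lead counsel: 10.7 × $770 = $8,239.00
Co-counsel: 111.1 × $485 = $53,883.50
Associate: 138.8 × $450 = $62,460.00
Law clerk: 45.9 × $175 = $8,032.50
Subtotal: $132,615.00
Less 5% discount: −$6,630.75
Total: $132,615.00 − $6,630.75 = $125,984.25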